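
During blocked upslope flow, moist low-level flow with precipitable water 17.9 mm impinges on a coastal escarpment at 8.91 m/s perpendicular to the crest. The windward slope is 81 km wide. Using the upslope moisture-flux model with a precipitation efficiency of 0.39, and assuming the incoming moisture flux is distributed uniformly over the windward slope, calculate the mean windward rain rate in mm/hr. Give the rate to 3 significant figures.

R ≈ 2.76 mm/hr

Incoming column moisture flux per unit ridge length: F = V × PW = 8.91 × 17.9 = 159.489 mm·m/s.
Spread over the 81 km slope with efficiency ε = 0.39: R = ε·F/W = 0.39 × 159.489 / 81000 m = 7.679e-04 mm/s.
R = 7.679e-04 × 3600 = 2.76 mm/hr.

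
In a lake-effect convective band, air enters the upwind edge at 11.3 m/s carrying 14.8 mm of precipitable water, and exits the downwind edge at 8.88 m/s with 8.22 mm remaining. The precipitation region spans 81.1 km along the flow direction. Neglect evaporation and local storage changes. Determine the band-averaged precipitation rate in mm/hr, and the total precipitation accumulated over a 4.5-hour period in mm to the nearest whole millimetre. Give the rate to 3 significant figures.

Column moisture flux per unit crosswind length is F = V × PW.
Inflow: F_in = 11.3 × 14.8 = 167.24 mm·m/s
Outflow: F_out = 8.88 × 8.22 = 72.9936 mm·m/s
Steady-state rate R = (F_in − F_out)/L = (167.24 − 72.9936) / 81100 m = 1.162e-03 mm/s.
R = 1.162e-03 × 3600 = 4.18 mm/hr.
Over 4.5 h: total = 4.18 × 4.5 = 18.81 ≈ 19 mm.

R ≈ 4.18 mm/hr; total ≈ 19 mm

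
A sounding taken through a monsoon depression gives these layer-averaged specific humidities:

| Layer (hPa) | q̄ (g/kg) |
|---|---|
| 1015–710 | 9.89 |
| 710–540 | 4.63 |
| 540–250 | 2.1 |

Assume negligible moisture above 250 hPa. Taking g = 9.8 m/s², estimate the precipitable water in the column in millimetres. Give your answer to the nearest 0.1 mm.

PW ≈ 45.0 mm

Precipitable water is the column-integrated vapour mass per unit area: PW = (1/g) Σ q̄ Δp, with q in kg/kg and Δp in Pa (1 kg/m² of water = 1 mm).
Layer 1015–710 hPa: Δp = 305 hPa = 30500 Pa, q̄ = 0.00989 kg/kg → 0.00989 × 30500 / 9.8 = 30.78 mm
Layer 710–540 hPa: Δp = 170 hPa = 17000 Pa, q̄ = 0.00463 kg/kg → 0.00463 × 17000 / 9.8 = 8.03 mm
Layer 540–250 hPa: Δp = 290 hPa = 29000 Pa, q̄ = 0.0021 kg/kg → 0.0021 × 29000 / 9.8 = 6.21 mm
PW = 30.78 + 8.03 + 6.21 = 45.02 ≈ 45.0 mm.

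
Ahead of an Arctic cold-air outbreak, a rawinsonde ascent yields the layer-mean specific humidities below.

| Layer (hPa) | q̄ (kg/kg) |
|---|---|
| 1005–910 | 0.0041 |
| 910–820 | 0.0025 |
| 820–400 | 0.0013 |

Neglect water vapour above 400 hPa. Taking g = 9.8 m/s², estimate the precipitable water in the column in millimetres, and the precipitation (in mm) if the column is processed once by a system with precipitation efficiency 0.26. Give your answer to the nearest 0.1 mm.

Precipitable water is the column-integrated vapour mass per unit area: PW = (1/g) Σ q̄ Δp, with q in kg/kg and Δp in Pa (1 kg/m² of water = 1 mm).
Layer 1005–910 hPa: Δp = 95 hPa = 9500 Pa, q̄ = 0.0041 kg/kg → 0.0041 × 9500 / 9.8 = 3.97 mm
Layer 910–820 hPa: Δp = 90 hPa = 9000 Pa, q̄ = 0.0025 kg/kg → 0.0025 × 9000 / 9.8 = 2.30 mm
Layer 820–400 hPa: Δp = 420 hPa = 42000 Pa, q̄ = 0.0013 kg/kg → 0.0013 × 42000 / 9.8 = 5.57 mm
PW = 3.97 + 2.30 + 5.57 = 11.84 ≈ 11.8 mm.
Precipitation = ε × PW = 0.26 × 11.8 = 3.1 mm.

PW ≈ 11.8 mm; precipitation ≈ 3.1 mm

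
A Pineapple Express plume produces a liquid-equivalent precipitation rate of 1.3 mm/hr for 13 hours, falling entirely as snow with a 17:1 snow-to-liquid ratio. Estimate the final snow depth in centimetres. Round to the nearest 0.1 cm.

snow depth ≈ 28.7 cm

Liquid-equivalent depth = 1.3 × 13 = 16.9 mm.
Snow depth = 16.9 mm × 17 = 287.3 mm = 28.7 cm.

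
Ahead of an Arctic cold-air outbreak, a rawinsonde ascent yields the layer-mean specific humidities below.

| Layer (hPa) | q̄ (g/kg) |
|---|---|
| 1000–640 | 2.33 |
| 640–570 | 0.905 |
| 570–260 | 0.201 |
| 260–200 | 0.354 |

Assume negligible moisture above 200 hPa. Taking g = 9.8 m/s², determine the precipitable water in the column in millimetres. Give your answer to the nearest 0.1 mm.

PW ≈ 10.1 mm

Precipitable water is the column-integrated vapour mass per unit area: PW = (1/g) Σ q̄ Δp, with q in kg/kg and Δp in Pa (1 kg/m² of water = 1 mm).
Layer 1000–640 hPa: Δp = 360 hPa = 36000 Pa, q̄ = 0.00233 kg/kg → 0.00233 × 36000 / 9.8 = 8.56 mm
Layer 640–570 hPa: Δp = 70 hPa = 7000 Pa, q̄ = 0.000905 kg/kg → 0.000905 × 7000 / 9.8 = 0.65 mm
Layer 570–260 hPa: Δp = 310 hPa = 31000 Pa, q̄ = 0.000201 kg/kg → 0.000201 × 31000 / 9.8 = 0.64 mm
Layer 260–200 hPa: Δp = 60 hPa = 6000 Pa, q̄ = 0.000354 kg/kg → 0.000354 × 6000 / 9.8 = 0.22 mm
PW = 8.56 + 0.65 + 0.64 + 0.22 = 10.07 ≈ 10.1 mm.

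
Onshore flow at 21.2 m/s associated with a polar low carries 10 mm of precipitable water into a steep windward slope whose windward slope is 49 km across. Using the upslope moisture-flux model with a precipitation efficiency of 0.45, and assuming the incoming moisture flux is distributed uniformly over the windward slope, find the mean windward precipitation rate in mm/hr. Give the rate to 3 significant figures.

Incoming column moisture flux per unit ridge length: F = V × PW = 21.2 × 10 = 212 mm·m/s.
Spread over the 49 km slope with efficiency ε = 0.45: R = ε·F/W = 0.45 × 212 / 49000 m = 1.947e-03 mm/s.
R = 1.947e-03 × 3600 = 7.01 mm/hr.

R ≈ 7.01 mm/hr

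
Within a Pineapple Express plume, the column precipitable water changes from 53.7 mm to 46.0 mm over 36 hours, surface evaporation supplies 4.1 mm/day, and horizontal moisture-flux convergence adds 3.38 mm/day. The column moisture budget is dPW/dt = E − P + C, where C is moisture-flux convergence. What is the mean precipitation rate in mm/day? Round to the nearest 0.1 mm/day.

dPW/dt = (46.0 − 53.7) mm / (36/24 day) = -5.133 mm/day.
P = E + C − dPW/dt = 4.1 + (3.38) − (-5.133) = 12.6 mm/day.

P ≈ 12.6 mm/day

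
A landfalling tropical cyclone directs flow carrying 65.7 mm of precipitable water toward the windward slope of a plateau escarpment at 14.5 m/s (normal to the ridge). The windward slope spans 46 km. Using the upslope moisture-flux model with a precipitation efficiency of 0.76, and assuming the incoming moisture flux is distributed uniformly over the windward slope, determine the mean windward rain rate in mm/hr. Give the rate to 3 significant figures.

Incoming column moisture flux per unit ridge length: F = V × PW = 14.5 × 65.7 = 952.65 mm·m/s.
Spread over the 46 km slope with efficiency ε = 0.76: R = ε·F/W = 0.76 × 952.65 / 46000 m = 1.574e-02 mm/s.
R = 1.574e-02 × 3600 = 56.7 mm/hr.

R ≈ 56.7 mm/hr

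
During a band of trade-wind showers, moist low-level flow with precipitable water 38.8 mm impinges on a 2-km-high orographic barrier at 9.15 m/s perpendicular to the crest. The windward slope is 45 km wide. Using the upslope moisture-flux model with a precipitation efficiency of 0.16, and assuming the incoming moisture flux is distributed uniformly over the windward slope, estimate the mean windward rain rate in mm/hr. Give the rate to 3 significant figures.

R ≈ 4.54 mm/hr

Incoming column moisture flux per unit ridge length: F = V × PW = 9.15 × 38.8 = 355.02 mm·m/s.
Spread over the 45 km slope with efficiency ε = 0.16: R = ε·F/W = 0.16 × 355.02 / 45000 m = 1.262e-03 mm/s.
R = 1.262e-03 × 3600 = 4.54 mm/hr.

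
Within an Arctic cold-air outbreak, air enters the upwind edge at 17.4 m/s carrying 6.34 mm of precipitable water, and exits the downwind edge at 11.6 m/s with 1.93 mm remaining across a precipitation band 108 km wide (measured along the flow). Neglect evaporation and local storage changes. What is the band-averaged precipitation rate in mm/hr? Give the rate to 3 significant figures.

Column moisture flux per unit crosswind length is F = V × PW.
Inflow: F_in = 17.4 × 6.34 = 110.316 mm·m/s
Outflow: F_out = 11.6 × 1.93 = 22.388 mm·m/s
Steady-state rate R = (F_in − F_out)/L = (110.316 − 22.388) / 108000 m = 8.141e-04 mm/s.
R = 8.141e-04 × 3600 = 2.93 mm/hr.

R ≈ 2.93 mm/hr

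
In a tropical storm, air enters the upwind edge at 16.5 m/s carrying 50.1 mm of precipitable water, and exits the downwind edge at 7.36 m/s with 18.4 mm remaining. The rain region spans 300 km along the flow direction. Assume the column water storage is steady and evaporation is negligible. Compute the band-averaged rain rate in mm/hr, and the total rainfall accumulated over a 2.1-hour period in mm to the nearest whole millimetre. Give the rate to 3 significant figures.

Column moisture flux per unit crosswind length is F = V × PW.
Inflow: F_in = 16.5 × 50.1 = 826.65 mm·m/s
Outflow: F_out = 7.36 × 18.4 = 135.424 mm·m/s
Steady-state rate R = (F_in − F_out)/L = (826.65 − 135.424) / 300000 m = 2.304e-03 mm/s.
R = 2.304e-03 × 3600 = 8.29 mm/hr.
Over 2.1 h: total = 8.29 × 2.1 = 17.409 ≈ 17 mm.

R ≈ 8.29 mm/hr; total ≈ 17 mm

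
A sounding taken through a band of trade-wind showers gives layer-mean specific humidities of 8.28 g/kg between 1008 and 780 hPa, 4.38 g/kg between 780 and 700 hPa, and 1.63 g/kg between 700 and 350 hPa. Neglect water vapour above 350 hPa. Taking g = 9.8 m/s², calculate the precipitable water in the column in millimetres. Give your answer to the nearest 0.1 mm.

PW ≈ 28.7 mm

Precipitable water is the column-integrated vapour mass per unit area: PW = (1/g) Σ q̄ Δp, with q in kg/kg and Δp in Pa (1 kg/m² of water = 1 mm).
Layer 1008–780 hPa: Δp = 228 hPa = 22800 Pa, q̄ = 0.00828 kg/kg → 0.00828 × 22800 / 9.8 = 19.26 mm
Layer 780–700 hPa: Δp = 80 hPa = 8000 Pa, q̄ = 0.00438 kg/kg → 0.00438 × 8000 / 9.8 = 3.58 mm
Layer 700–350 hPa: Δp = 350 hPa = 35000 Pa, q̄ = 0.00163 kg/kg → 0.00163 × 35000 / 9.8 = 5.82 mm
PW = 19.26 + 3.58 + 5.82 = 28.66 ≈ 28.7 mm.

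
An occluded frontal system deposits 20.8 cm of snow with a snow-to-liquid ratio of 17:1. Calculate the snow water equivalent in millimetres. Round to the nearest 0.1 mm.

SWE ≈ 12.2 mm

SWE = snow depth / ratio = 20.8 cm / 17 = 1.224 cm = 12.2 mm.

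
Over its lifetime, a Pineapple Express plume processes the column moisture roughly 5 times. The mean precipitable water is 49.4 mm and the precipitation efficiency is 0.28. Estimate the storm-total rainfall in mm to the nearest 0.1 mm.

rainfall ≈ 69.2 mm

Each cycle deposits ε × PW = 0.28 × 49.4 = 13.832 mm.
Over 5 cycles: 5 × 13.832 = 69.2 mm.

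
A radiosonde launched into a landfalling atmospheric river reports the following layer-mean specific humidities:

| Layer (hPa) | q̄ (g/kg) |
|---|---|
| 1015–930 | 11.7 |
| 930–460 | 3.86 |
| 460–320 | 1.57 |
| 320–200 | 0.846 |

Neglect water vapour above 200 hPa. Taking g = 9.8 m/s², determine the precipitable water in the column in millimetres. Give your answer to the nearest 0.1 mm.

Precipitable water is the column-integrated vapour mass per unit area: PW = (1/g) Σ q̄ Δp, with q in kg/kg and Δp in Pa (1 kg/m² of water = 1 mm).
Layer 1015–930 hPa: Δp = 85 hPa = 8500 Pa, q̄ = 0.0117 kg/kg → 0.0117 × 8500 / 9.8 = 10.15 mm
Layer 930–460 hPa: Δp = 470 hPa = 47000 Pa, q̄ = 0.00386 kg/kg → 0.00386 × 47000 / 9.8 = 18.51 mm
Layer 460–320 hPa: Δp = 140 hPa = 14000 Pa, q̄ = 0.00157 kg/kg → 0.00157 × 14000 / 9.8 = 2.24 mm
Layer 320–200 hPa: Δp = 120 hPa = 12000 Pa, q̄ = 0.000846 kg/kg → 0.000846 × 12000 / 9.8 = 1.04 mm
PW = 10.15 + 18.51 + 2.24 + 1.04 = 31.94 ≈ 31.9 mm.

PW ≈ 31.9 mm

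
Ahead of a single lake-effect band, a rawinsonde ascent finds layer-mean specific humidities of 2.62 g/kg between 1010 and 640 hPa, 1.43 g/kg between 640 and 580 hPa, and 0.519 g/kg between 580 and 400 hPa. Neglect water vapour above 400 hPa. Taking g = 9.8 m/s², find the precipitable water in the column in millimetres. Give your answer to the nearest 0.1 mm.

Precipitable water is the column-integrated vapour mass per unit area: PW = (1/g) Σ q̄ Δp, with q in kg/kg and Δp in Pa (1 kg/m² of water = 1 mm).
Layer 1010–640 hPa: Δp = 370 hPa = 37000 Pa, q̄ = 0.00262 kg/kg → 0.00262 × 37000 / 9.8 = 9.89 mm
Layer 640–580 hPa: Δp = 60 hPa = 6000 Pa, q̄ = 0.00143 kg/kg → 0.00143 × 6000 / 9.8 = 0.88 mm
Layer 580–400 hPa: Δp = 180 hPa = 18000 Pa, q̄ = 0.000519 kg/kg → 0.000519 × 18000 / 9.8 = 0.95 mm
PW = 9.89 + 0.88 + 0.95 = 11.72 ≈ 11.7 mm.

PW ≈ 11.7 mm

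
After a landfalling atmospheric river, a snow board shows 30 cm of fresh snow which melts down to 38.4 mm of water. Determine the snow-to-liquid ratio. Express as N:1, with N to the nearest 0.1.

Ratio = snow depth / SWE = 300 mm / 38.4 mm = 7.8, i.e. 7.8:1.

ratio ≈ 7.8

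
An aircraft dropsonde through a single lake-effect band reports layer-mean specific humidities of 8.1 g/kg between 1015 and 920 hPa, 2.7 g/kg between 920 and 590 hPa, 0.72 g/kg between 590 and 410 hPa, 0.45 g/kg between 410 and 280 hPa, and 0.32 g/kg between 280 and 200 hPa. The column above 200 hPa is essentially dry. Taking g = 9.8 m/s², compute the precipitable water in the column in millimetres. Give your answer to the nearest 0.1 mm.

PW ≈ 19.1 mm

Precipitable water is the column-integrated vapour mass per unit area: PW = (1/g) Σ q̄ Δp, with q in kg/kg and Δp in Pa (1 kg/m² of water = 1 mm).
Layer 1015–920 hPa: Δp = 95 hPa = 9500 Pa, q̄ = 0.0081 kg/kg → 0.0081 × 9500 / 9.8 = 7.85 mm
Layer 920–590 hPa: Δp = 330 hPa = 33000 Pa, q̄ = 0.0027 kg/kg → 0.0027 × 33000 / 9.8 = 9.09 mm
Layer 590–410 hPa: Δp = 180 hPa = 18000 Pa, q̄ = 0.00072 kg/kg → 0.00072 × 18000 / 9.8 = 1.32 mm
Layer 410–280 hPa: Δp = 130 hPa = 13000 Pa, q̄ = 0.00045 kg/kg → 0.00045 × 13000 / 9.8 = 0.60 mm
Layer 280–200 hPa: Δp = 80 hPa = 8000 Pa, q̄ = 0.00032 kg/kg → 0.00032 × 8000 / 9.8 = 0.26 mm
PW = 7.85 + 9.09 + 1.32 + 0.60 + 0.26 = 19.12 ≈ 19.1 mm.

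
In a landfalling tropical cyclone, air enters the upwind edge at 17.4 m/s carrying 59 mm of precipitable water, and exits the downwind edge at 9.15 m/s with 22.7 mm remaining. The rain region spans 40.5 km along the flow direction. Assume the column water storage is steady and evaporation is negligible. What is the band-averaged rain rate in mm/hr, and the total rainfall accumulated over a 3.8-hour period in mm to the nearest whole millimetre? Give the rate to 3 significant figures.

Column moisture flux per unit crosswind length is F = V × PW.
Inflow: F_in = 17.4 × 59 = 1026.6 mm·m/s
Outflow: F_out = 9.15 × 22.7 = 207.705 mm·m/s
Steady-state rate R = (F_in − F_out)/L = (1026.6 − 207.705) / 40500 m = 2.022e-02 mm/s.
R = 2.022e-02 × 3600 = 72.8 mm/hr.
Over 3.8 h: total = 72.8 × 3.8 = 276.64 ≈ 277 mm.

R ≈ 72.8 mm/hr; total ≈ 277 mm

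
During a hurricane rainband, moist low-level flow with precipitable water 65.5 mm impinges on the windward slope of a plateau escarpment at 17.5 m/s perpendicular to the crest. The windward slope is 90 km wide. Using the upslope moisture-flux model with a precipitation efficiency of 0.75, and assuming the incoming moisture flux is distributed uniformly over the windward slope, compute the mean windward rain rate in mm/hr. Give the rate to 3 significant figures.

Incoming column moisture flux per unit ridge length: F = V × PW = 17.5 × 65.5 = 1146.25 mm·m/s.
Spread over the 90 km slope with efficiency ε = 0.75: R = ε·F/W = 0.75 × 1146.25 / 90000 m = 9.552e-03 mm/s.
R = 9.552e-03 × 3600 = 34.4 mm/hr.

R ≈ 34.4 mm/hr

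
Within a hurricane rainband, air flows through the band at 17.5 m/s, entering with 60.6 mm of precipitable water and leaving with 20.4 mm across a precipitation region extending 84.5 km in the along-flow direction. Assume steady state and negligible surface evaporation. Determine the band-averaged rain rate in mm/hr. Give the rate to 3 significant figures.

R ≈ 30.0 mm/hr

Column moisture flux per unit crosswind length is F = V × PW.
Inflow: F_in = 17.5 × 60.6 = 1060.5 mm·m/s
Outflow: F_out = 17.5 × 20.4 = 357 mm·m/s
Steady-state rate R = (F_in − F_out)/L = (1060.5 − 357) / 84500 m = 8.325e-03 mm/s.
R = 8.325e-03 × 3600 = 30.0 mm/hr.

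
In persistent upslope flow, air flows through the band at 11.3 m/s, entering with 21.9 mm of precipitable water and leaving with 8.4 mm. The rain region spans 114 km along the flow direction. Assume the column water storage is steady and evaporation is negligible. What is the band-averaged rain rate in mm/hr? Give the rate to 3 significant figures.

R ≈ 4.82 mm/hr

Column moisture flux per unit crosswind length is F = V × PW.
Inflow: F_in = 11.3 × 21.9 = 247.47 mm·m/s
Outflow: F_out = 11.3 × 8.4 = 94.92 mm·m/s
Steady-state rate R = (F_in − F_out)/L = (247.47 − 94.92) / 114000 m = 1.338e-03 mm/s.
R = 1.338e-03 × 3600 = 4.82 mm/hr.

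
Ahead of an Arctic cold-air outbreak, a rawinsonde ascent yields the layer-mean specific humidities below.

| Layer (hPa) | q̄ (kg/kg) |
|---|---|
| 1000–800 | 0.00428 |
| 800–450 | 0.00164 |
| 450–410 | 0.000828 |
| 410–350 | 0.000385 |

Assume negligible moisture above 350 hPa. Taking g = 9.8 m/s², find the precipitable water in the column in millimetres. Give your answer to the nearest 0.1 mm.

PW ≈ 15.2 mm

Precipitable water is the column-integrated vapour mass per unit area: PW = (1/g) Σ q̄ Δp, with q in kg/kg and Δp in Pa (1 kg/m² of water = 1 mm).
Layer 1000–800 hPa: Δp = 200 hPa = 20000 Pa, q̄ = 0.00428 kg/kg → 0.00428 × 20000 / 9.8 = 8.73 mm
Layer 800–450 hPa: Δp = 350 hPa = 35000 Pa, q̄ = 0.00164 kg/kg → 0.00164 × 35000 / 9.8 = 5.86 mm
Layer 450–410 hPa: Δp = 40 hPa = 4000 Pa, q̄ = 0.000828 kg/kg → 0.000828 × 4000 / 9.8 = 0.34 mm
Layer 410–350 hPa: Δp = 60 hPa = 6000 Pa, q̄ = 0.000385 kg/kg → 0.000385 × 6000 / 9.8 = 0.24 mm
PW = 8.73 + 5.86 + 0.34 + 0.24 = 15.17 ≈ 15.2 mm.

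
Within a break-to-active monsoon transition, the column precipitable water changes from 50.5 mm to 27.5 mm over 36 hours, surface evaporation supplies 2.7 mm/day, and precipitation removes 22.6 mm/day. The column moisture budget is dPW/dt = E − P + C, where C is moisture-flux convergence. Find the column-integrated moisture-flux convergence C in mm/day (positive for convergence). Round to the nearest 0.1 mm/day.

dPW/dt = (27.5 − 50.5) mm / (36/24 day) = -15.333 mm/day.
C = dPW/dt − E + P = (-15.333) − 2.7 + 22.6 = 4.6 mm/day.

C ≈ 4.6 mm/day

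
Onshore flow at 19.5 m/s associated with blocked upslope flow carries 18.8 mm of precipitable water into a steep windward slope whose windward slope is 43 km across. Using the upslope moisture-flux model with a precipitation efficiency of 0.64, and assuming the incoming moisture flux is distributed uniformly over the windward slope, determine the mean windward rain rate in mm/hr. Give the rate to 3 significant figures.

R ≈ 19.6 mm/hr

Incoming column moisture flux per unit ridge length: F = V × PW = 19.5 × 18.8 = 366.6 mm·m/s.
Spread over the 43 km slope with efficiency ε = 0.64: R = ε·F/W = 0.64 × 366.6 / 43000 m = 5.456e-03 mm/s.
R = 5.456e-03 × 3600 = 19.6 mm/hr.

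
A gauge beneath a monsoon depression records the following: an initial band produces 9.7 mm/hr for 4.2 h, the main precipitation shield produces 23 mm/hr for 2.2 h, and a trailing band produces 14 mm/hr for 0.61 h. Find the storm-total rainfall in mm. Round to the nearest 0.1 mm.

total ≈ 99.9 mm

Total = Σ Rᵢ Δtᵢ = 9.7 × 4.2 + 23 × 2.2 + 14 × 0.61
      = 40.74 + 50.6 + 8.54 = 99.9 mm.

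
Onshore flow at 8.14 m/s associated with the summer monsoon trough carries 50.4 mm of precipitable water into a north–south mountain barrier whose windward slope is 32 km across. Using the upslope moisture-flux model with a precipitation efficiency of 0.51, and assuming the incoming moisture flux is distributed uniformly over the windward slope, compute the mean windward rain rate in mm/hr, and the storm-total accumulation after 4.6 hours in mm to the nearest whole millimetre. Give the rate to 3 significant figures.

Incoming column moisture flux per unit ridge length: F = V × PW = 8.14 × 50.4 = 410.256 mm·m/s.
Spread over the 32 km slope with efficiency ε = 0.51: R = ε·F/W = 0.51 × 410.256 / 32000 m = 6.538e-03 mm/s.
R = 6.538e-03 × 3600 = 23.5 mm/hr.
Over 4.6 h: total = 23.5 × 4.6 = 108.1 ≈ 108 mm.

R ≈ 23.5 mm/hr; total ≈ 108 mm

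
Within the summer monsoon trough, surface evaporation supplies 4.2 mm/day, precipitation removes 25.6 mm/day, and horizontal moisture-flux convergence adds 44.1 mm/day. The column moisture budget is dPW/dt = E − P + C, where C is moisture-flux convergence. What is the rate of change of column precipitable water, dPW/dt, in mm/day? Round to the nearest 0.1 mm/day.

dPW/dt = E − P + C = 4.2 − 25.6 + (44.1) = 22.7 mm/day.

dPW/dt ≈ 22.7 mm/day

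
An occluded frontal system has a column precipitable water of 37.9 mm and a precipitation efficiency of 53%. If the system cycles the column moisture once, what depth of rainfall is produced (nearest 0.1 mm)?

Rainfall = ε × PW = 0.53 × 37.9 = 20.1 mm.

rainfall ≈ 20.1 mm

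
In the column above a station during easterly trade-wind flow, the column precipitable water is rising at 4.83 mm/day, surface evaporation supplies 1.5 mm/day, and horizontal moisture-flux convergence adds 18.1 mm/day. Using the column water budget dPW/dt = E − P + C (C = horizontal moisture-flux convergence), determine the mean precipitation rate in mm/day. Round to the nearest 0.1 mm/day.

dPW/dt = +4.83 mm/day.
P = E + C − dPW/dt = 1.5 + (18.1) − (+4.83) = 14.8 mm/day.

P ≈ 14.8 mm/day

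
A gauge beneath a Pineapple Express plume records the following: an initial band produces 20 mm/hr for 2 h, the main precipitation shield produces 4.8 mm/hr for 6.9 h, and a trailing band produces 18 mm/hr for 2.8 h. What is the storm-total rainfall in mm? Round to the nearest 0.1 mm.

total ≈ 123.5 mm

Total = Σ Rᵢ Δtᵢ = 20 × 2 + 4.8 × 6.9 + 18 × 2.8
      = 40 + 33.12 + 50.4 = 123.5 mm.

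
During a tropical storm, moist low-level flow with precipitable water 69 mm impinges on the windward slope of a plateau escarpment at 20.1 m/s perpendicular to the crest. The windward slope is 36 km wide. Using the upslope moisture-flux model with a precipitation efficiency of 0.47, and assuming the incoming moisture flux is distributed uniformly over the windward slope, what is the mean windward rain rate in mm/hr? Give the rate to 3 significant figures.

Incoming column moisture flux per unit ridge length: F = V × PW = 20.1 × 69 = 1386.9 mm·m/s.
Spread over the 36 km slope with efficiency ε = 0.47: R = ε·F/W = 0.47 × 1386.9 / 36000 m = 1.811e-02 mm/s.
R = 1.811e-02 × 3600 = 65.2 mm/hr.

R ≈ 65.2 mm/hr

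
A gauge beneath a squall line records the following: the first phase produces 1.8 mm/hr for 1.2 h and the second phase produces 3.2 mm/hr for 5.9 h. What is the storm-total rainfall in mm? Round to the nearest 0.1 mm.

total ≈ 21.0 mm

Total = Σ Rᵢ Δtᵢ = 1.8 × 1.2 + 3.2 × 5.9
      = 2.16 + 18.88 = 21.0 mm.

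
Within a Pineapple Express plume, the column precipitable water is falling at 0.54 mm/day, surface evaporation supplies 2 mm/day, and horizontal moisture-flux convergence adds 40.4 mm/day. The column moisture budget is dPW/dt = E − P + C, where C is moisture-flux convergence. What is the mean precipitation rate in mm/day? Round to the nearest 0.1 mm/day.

P ≈ 42.9 mm/day

dPW/dt = -0.54 mm/day.
P = E + C − dPW/dt = 2 + (40.4) − (-0.54) = 42.9 mm/day.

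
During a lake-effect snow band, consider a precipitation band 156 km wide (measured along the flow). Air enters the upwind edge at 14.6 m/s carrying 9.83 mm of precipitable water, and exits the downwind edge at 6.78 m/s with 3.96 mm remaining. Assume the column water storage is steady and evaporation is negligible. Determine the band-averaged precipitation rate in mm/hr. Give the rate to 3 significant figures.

R ≈ 2.69 mm/hr

Column moisture flux per unit crosswind length is F = V × PW.
Inflow: F_in = 14.6 × 9.83 = 143.518 mm·m/s
Outflow: F_out = 6.78 × 3.96 = 26.8488 mm·m/s
Steady-state rate R = (F_in − F_out)/L = (143.518 − 26.8488) / 156000 m = 7.479e-04 mm/s.
R = 7.479e-04 × 3600 = 2.69 mm/hr.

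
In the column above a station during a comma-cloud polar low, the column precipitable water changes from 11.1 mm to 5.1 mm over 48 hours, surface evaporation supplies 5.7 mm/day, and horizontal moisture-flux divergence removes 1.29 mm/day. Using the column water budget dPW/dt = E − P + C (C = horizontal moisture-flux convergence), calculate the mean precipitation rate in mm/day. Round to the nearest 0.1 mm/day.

dPW/dt = (5.1 − 11.1) mm / (48/24 day) = -3.000 mm/day.
P = E + C − dPW/dt = 5.7 + (-1.29) − (-3.000) = 7.4 mm/day.

P ≈ 7.4 mm/day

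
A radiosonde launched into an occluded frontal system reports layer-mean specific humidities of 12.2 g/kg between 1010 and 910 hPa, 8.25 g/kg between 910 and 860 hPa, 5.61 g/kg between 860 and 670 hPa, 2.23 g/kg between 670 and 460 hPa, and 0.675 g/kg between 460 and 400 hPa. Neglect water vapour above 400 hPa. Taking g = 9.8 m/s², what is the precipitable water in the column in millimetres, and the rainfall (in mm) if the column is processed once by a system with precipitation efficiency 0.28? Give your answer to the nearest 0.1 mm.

PW ≈ 32.7 mm; rainfall ≈ 9.2 mm

Precipitable water is the column-integrated vapour mass per unit area: PW = (1/g) Σ q̄ Δp, with q in kg/kg and Δp in Pa (1 kg/m² of water = 1 mm).
Layer 1010–910 hPa: Δp = 100 hPa = 10000 Pa, q̄ = 0.0122 kg/kg → 0.0122 × 10000 / 9.8 = 12.45 mm
Layer 910–860 hPa: Δp = 50 hPa = 5000 Pa, q̄ = 0.00825 kg/kg → 0.00825 × 5000 / 9.8 = 4.21 mm
Layer 860–670 hPa: Δp = 190 hPa = 19000 Pa, q̄ = 0.00561 kg/kg → 0.00561 × 19000 / 9.8 = 10.88 mm
Layer 670–460 hPa: Δp = 210 hPa = 21000 Pa, q̄ = 0.00223 kg/kg → 0.00223 × 21000 / 9.8 = 4.78 mm
Layer 460–400 hPa: Δp = 60 hPa = 6000 Pa, q̄ = 0.000675 kg/kg → 0.000675 × 6000 / 9.8 = 0.41 mm
PW = 12.45 + 4.21 + 10.88 + 4.78 + 0.41 = 32.73 ≈ 32.7 mm.
Rainfall = ε × PW = 0.28 × 32.7 = 9.2 mm.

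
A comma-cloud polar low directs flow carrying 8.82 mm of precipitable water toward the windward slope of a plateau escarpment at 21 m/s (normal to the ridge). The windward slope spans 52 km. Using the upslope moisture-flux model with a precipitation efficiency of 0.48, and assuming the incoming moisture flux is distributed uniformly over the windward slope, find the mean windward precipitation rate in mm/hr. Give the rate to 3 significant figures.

Incoming column moisture flux per unit ridge length: F = V × PW = 21 × 8.82 = 185.22 mm·m/s.
Spread over the 52 km slope with efficiency ε = 0.48: R = ε·F/W = 0.48 × 185.22 / 52000 m = 1.710e-03 mm/s.
R = 1.710e-03 × 3600 = 6.16 mm/hr.

R ≈ 6.16 mm/hr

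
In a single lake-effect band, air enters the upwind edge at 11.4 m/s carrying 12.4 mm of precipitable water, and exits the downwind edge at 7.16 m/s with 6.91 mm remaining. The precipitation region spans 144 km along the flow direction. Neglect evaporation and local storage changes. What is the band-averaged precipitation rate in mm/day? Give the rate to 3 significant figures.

R ≈ 55.1 mm/day

Column moisture flux per unit crosswind length is F = V × PW.
Inflow: F_in = 11.4 × 12.4 = 141.36 mm·m/s
Outflow: F_out = 7.16 × 6.91 = 49.4756 mm·m/s
Steady-state rate R = (F_in − F_out)/L = (141.36 − 49.4756) / 144000 m = 6.381e-04 mm/s.
R = 6.381e-04 × 3600 × 24 = 55.1 mm/day.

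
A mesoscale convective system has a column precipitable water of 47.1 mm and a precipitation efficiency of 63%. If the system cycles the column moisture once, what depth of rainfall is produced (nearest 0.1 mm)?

Rainfall = ε × PW = 0.63 × 47.1 = 29.7 mm.

rainfall ≈ 29.7 mm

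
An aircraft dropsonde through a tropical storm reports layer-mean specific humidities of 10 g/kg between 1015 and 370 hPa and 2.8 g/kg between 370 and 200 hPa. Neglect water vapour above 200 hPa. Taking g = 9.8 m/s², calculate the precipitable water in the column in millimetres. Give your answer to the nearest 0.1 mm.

PW ≈ 70.7 mm

Precipitable water is the column-integrated vapour mass per unit area: PW = (1/g) Σ q̄ Δp, with q in kg/kg and Δp in Pa (1 kg/m² of water = 1 mm).
Layer 1015–370 hPa: Δp = 645 hPa = 64500 Pa, q̄ = 0.01 kg/kg → 0.01 × 64500 / 9.8 = 65.82 mm
Layer 370–200 hPa: Δp = 170 hPa = 17000 Pa, q̄ = 0.0028 kg/kg → 0.0028 × 17000 / 9.8 = 4.86 mm
PW = 65.82 + 4.86 = 70.68 ≈ 70.7 mm.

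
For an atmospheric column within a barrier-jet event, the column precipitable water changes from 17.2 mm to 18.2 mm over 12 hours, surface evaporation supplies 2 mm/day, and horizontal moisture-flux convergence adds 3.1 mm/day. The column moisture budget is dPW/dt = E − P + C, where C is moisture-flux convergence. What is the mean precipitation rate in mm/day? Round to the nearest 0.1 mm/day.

P ≈ 3.1 mm/day

dPW/dt = (18.2 − 17.2) mm / (12/24 day) = +2.000 mm/day.
P = E + C − dPW/dt = 2 + (3.1) − (+2.000) = 3.1 mm/day.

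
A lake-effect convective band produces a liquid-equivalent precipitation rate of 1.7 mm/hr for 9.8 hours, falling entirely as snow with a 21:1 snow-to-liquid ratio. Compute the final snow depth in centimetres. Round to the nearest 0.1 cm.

snow depth ≈ 35.0 cm

Liquid-equivalent depth = 1.7 × 9.8 = 16.66 mm.
Snow depth = 16.66 mm × 21 = 349.86 mm = 35.0 cm.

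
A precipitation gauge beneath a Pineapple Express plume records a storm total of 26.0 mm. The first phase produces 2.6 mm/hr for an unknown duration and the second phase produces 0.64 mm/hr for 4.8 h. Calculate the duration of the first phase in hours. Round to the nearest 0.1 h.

Known phases: 0.64 × 4.8 = 3.072 mm.
Remaining depth = 26.0 − 3.072 = 22.928 mm.
Duration = 22.928 / 2.6 = 8.8 h.

duration ≈ 8.8 h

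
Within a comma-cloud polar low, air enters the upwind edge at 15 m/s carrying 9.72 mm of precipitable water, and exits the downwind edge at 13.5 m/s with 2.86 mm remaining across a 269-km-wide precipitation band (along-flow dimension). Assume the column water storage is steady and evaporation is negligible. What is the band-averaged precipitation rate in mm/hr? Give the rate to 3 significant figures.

Column moisture flux per unit crosswind length is F = V × PW.
Inflow: F_in = 15 × 9.72 = 145.8 mm·m/s
Outflow: F_out = 13.5 × 2.86 = 38.61 mm·m/s
Steady-state rate R = (F_in − F_out)/L = (145.8 − 38.61) / 269000 m = 3.985e-04 mm/s.
R = 3.985e-04 × 3600 = 1.43 mm/hr.

R ≈ 1.43 mm/hr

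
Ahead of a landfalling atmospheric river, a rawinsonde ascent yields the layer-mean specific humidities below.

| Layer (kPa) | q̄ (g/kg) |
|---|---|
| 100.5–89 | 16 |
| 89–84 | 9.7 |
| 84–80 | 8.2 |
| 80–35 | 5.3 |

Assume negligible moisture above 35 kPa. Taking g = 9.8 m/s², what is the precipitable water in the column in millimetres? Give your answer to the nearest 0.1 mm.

Precipitable water is the column-integrated vapour mass per unit area: PW = (1/g) Σ q̄ Δp, with q in kg/kg and Δp in Pa (1 kg/m² of water = 1 mm).
Layer 100.5–89 kPa: Δp = 115 hPa = 11500 Pa, q̄ = 0.016 kg/kg → 0.016 × 11500 / 9.8 = 18.78 mm
Layer 89–84 kPa: Δp = 50 hPa = 5000 Pa, q̄ = 0.0097 kg/kg → 0.0097 × 5000 / 9.8 = 4.95 mm
Layer 84–80 kPa: Δp = 40 hPa = 4000 Pa, q̄ = 0.0082 kg/kg → 0.0082 × 4000 / 9.8 = 3.35 mm
Layer 80–35 kPa: Δp = 450 hPa = 45000 Pa, q̄ = 0.0053 kg/kg → 0.0053 × 45000 / 9.8 = 24.34 mm
PW = 18.78 + 4.95 + 3.35 + 24.34 = 51.42 ≈ 51.4 mm.

PW ≈ 51.4 mm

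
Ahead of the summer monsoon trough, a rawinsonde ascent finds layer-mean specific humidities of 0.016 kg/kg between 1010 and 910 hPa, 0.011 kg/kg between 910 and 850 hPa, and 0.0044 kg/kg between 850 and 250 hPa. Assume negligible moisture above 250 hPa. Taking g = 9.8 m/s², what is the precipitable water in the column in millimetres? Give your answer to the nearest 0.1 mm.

Precipitable water is the column-integrated vapour mass per unit area: PW = (1/g) Σ q̄ Δp, with q in kg/kg and Δp in Pa (1 kg/m² of water = 1 mm).
Layer 1010–910 hPa: Δp = 100 hPa = 10000 Pa, q̄ = 0.016 kg/kg → 0.016 × 10000 / 9.8 = 16.33 mm
Layer 910–850 hPa: Δp = 60 hPa = 6000 Pa, q̄ = 0.011 kg/kg → 0.011 × 6000 / 9.8 = 6.73 mm
Layer 850–250 hPa: Δp = 600 hPa = 60000 Pa, q̄ = 0.0044 kg/kg → 0.0044 × 60000 / 9.8 = 26.94 mm
PW = 16.33 + 6.73 + 26.94 = 50.00 ≈ 50.0 mm.

PW ≈ 50.0 mm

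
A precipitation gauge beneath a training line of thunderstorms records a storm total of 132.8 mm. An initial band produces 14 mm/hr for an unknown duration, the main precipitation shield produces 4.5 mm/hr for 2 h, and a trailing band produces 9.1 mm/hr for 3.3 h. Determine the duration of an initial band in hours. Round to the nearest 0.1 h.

duration ≈ 6.7 h

Known phases: 4.5 × 2 + 9.1 × 3.3 = 9 + 30.03 = 39.03 mm.
Remaining depth = 132.8 − 39.03 = 93.77 mm.
Duration = 93.77 / 14 = 6.7 h.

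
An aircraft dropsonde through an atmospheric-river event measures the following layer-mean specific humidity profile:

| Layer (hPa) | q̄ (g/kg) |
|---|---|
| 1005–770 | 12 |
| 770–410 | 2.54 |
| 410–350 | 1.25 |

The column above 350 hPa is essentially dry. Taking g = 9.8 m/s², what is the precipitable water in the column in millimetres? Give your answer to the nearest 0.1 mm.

Precipitable water is the column-integrated vapour mass per unit area: PW = (1/g) Σ q̄ Δp, with q in kg/kg and Δp in Pa (1 kg/m² of water = 1 mm).
Layer 1005–770 hPa: Δp = 235 hPa = 23500 Pa, q̄ = 0.012 kg/kg → 0.012 × 23500 / 9.8 = 28.78 mm
Layer 770–410 hPa: Δp = 360 hPa = 36000 Pa, q̄ = 0.00254 kg/kg → 0.00254 × 36000 / 9.8 = 9.33 mm
Layer 410–350 hPa: Δp = 60 hPa = 6000 Pa, q̄ = 0.00125 kg/kg → 0.00125 × 6000 / 9.8 = 0.77 mm
PW = 28.78 + 9.33 + 0.77 = 38.88 ≈ 38.9 mm.

PW ≈ 38.9 mm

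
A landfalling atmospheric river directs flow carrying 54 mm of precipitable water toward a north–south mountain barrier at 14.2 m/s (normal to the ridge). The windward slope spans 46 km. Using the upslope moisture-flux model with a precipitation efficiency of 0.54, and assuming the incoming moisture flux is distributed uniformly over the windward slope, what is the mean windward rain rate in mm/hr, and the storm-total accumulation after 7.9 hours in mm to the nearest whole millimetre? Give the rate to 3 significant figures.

Incoming column moisture flux per unit ridge length: F = V × PW = 14.2 × 54 = 766.8 mm·m/s.
Spread over the 46 km slope with efficiency ε = 0.54: R = ε·F/W = 0.54 × 766.8 / 46000 m = 9.002e-03 mm/s.
R = 9.002e-03 × 3600 = 32.4 mm/hr.
Over 7.9 h: total = 32.4 × 7.9 = 255.96 ≈ 256 mm.

R ≈ 32.4 mm/hr; total ≈ 256 mm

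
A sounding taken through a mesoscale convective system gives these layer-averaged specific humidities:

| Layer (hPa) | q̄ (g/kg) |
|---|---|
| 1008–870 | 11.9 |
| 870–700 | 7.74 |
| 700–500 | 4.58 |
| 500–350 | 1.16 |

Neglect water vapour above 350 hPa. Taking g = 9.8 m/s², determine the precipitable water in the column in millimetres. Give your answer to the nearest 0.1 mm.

Precipitable water is the column-integrated vapour mass per unit area: PW = (1/g) Σ q̄ Δp, with q in kg/kg and Δp in Pa (1 kg/m² of water = 1 mm).
Layer 1008–870 hPa: Δp = 138 hPa = 13800 Pa, q̄ = 0.0119 kg/kg → 0.0119 × 13800 / 9.8 = 16.76 mm
Layer 870–700 hPa: Δp = 170 hPa = 17000 Pa, q̄ = 0.00774 kg/kg → 0.00774 × 17000 / 9.8 = 13.43 mm
Layer 700–500 hPa: Δp = 200 hPa = 20000 Pa, q̄ = 0.00458 kg/kg → 0.00458 × 20000 / 9.8 = 9.35 mm
Layer 500–350 hPa: Δp = 150 hPa = 15000 Pa, q̄ = 0.00116 kg/kg → 0.00116 × 15000 / 9.8 = 1.78 mm
PW = 16.76 + 13.43 + 9.35 + 1.78 = 41.32 ≈ 41.3 mm.

PW ≈ 41.3 mm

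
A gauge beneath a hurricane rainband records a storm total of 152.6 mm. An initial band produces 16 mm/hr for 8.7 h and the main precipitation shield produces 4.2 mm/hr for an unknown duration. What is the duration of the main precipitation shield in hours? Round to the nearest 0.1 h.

duration ≈ 3.2 h

Known phases: 16 × 8.7 = 139.2 mm.
Remaining depth = 152.6 − 139.2 = 13.4 mm.
Duration = 13.4 / 4.2 = 3.2 h.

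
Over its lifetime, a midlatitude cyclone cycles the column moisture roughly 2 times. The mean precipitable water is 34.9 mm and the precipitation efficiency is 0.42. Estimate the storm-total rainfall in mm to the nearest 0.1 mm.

Each cycle deposits ε × PW = 0.42 × 34.9 = 14.658 mm.
Over 2 cycles: 2 × 14.658 = 29.3 mm.

rainfall ≈ 29.3 mm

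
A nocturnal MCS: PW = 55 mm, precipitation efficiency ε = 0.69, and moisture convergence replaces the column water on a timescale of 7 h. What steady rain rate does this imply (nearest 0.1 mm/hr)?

R ≈ 5.4 mm/hr

Each overturning extracts ε × PW = 0.69 × 55 = 37.95 mm.
Rate = ε·PW / τ = 37.95 / 7 h = 5.4 mm/hr.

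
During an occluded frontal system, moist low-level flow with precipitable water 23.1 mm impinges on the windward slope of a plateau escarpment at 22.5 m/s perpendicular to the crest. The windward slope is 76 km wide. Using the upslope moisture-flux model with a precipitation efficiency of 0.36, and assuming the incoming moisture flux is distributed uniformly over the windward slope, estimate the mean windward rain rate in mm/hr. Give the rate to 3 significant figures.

R ≈ 8.86 mm/hr

Incoming column moisture flux per unit ridge length: F = V × PW = 22.5 × 23.1 = 519.75 mm·m/s.
Spread over the 76 km slope with efficiency ε = 0.36: R = ε·F/W = 0.36 × 519.75 / 76000 m = 2.462e-03 mm/s.
R = 2.462e-03 × 3600 = 8.86 mm/hr.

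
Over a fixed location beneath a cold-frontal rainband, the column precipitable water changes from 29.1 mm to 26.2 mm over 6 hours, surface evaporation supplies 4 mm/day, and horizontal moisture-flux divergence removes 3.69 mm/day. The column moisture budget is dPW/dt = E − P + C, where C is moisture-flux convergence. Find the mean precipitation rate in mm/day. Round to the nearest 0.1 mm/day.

dPW/dt = (26.2 − 29.1) mm / (6/24 day) = -11.600 mm/day.
P = E + C − dPW/dt = 4 + (-3.69) − (-11.600) = 11.9 mm/day.

P ≈ 11.9 mm/day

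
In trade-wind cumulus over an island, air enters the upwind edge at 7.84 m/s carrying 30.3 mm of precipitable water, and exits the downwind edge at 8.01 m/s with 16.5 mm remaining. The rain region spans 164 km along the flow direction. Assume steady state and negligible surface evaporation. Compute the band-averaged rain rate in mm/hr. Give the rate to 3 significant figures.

Column moisture flux per unit crosswind length is F = V × PW.
Inflow: F_in = 7.84 × 30.3 = 237.552 mm·m/s
Outflow: F_out = 8.01 × 16.5 = 132.165 mm·m/s
Steady-state rate R = (F_in − F_out)/L = (237.552 − 132.165) / 164000 m = 6.426e-04 mm/s.
R = 6.426e-04 × 3600 = 2.31 mm/hr.

R ≈ 2.31 mm/hr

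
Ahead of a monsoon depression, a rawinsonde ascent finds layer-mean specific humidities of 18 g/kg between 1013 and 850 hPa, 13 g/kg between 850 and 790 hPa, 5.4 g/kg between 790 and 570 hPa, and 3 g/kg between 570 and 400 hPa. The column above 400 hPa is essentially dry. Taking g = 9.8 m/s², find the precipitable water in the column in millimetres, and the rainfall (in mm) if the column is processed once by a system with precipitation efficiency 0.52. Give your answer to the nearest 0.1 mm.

PW ≈ 55.2 mm; rainfall ≈ 28.7 mm

Precipitable water is the column-integrated vapour mass per unit area: PW = (1/g) Σ q̄ Δp, with q in kg/kg and Δp in Pa (1 kg/m² of water = 1 mm).
Layer 1013–850 hPa: Δp = 163 hPa = 16300 Pa, q̄ = 0.018 kg/kg → 0.018 × 16300 / 9.8 = 29.94 mm
Layer 850–790 hPa: Δp = 60 hPa = 6000 Pa, q̄ = 0.013 kg/kg → 0.013 × 6000 / 9.8 = 7.96 mm
Layer 790–570 hPa: Δp = 220 hPa = 22000 Pa, q̄ = 0.0054 kg/kg → 0.0054 × 22000 / 9.8 = 12.12 mm
Layer 570–400 hPa: Δp = 170 hPa = 17000 Pa, q̄ = 0.003 kg/kg → 0.003 × 17000 / 9.8 = 5.20 mm
PW = 29.94 + 7.96 + 12.12 + 5.20 = 55.22 ≈ 55.2 mm.
Rainfall = ε × PW = 0.52 × 55.2 = 28.7 mm.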